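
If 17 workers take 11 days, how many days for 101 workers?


Inverse proportion: x × y = constant
k = 17 × 11 = 187
y₂ = k / 101 = 187 / 101
= 1.85

1.85


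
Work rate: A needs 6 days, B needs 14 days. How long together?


Rate of A = 1/6 per day
Rate of B = 1/14 per day
Combined rate = 1/6 + 1/14 = 20/84 ≈ 0.2381 per day
Days = 1 / combined rate = 84/20
= 4.20 days

4.20 days


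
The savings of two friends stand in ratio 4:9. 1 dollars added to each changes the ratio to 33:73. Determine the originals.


Let A = 4k, B = 9k.
(4k + 1) / (9k + 1) = 33/73
Cross-multiply: 73(4k + 1) = 33(9k + 1)
292k + 73 = 297k + 33
292k - 297k = 33 - 73
-5k = -40
k = -40/-5 = 8
A = 4×8 = 32, B = 9×8 = 72
= A = 32, B = 72

A = 32, B = 72


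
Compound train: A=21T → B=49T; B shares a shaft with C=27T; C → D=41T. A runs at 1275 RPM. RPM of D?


Stage 1: RPM_B = RPM_A × t_A/t_B = 1275 × 21/49 = 26775/49 ≈ 546.43
B and C share a shaft → RPM_C = RPM_B
Stage 2: RPM_D = RPM_C × t_C/t_D = RPM_A × (t_A×t_C)/(t_B×t_D)
Overall ratio = (21×27)/(49×41) = 567/2009
RPM_D = 1275 × 567/2009 = 722925/2009
≈ 359.84 RPM

359.84 RPM


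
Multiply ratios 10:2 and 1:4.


Compound ratio = (10×1) : (2×4)
= 10:8
GCD = 2
= 5:4

5:4


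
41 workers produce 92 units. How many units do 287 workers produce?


Direct proportion: y/x = constant
k = 92/41 ≈ 2.2439
y₂ = k × 287 = 92 × 287 / 41 = 26404/41
= 644.00

644.00


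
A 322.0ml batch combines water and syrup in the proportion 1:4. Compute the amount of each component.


Total parts = 1 + 4 = 5
water: 322.0 × 1/5 = 64.4ml
syrup: 322.0 × 4/5 = 257.6ml
= 64.4ml and 257.6ml

64.4ml and 257.6ml


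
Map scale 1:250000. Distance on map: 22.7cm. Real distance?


Real distance = map distance × scale
= 22.7cm × 250000
= 5675000 cm = 56750.0 m
= 56.750 km

56.750 km


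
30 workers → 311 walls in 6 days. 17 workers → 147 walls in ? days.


Days ∝ work / workers, so d₂ = d₁ × (m₁/m₂) × (w₂/w₁)
Workers factor (inverse): 30/17 ≈ 1.7647
Work factor (direct): 147/311 ≈ 0.4727
d₂ = 6 × 30/17 × 147/311 = (6 × 30 × 147) / (17 × 311) = 26460/5287
≈ 5.00 days

5.00 days


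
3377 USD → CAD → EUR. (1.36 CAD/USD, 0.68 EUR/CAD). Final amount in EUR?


Step 1: 3377 USD × 1.36 = 4592.72 CAD
Step 2: 4592.72 CAD × 0.68 = 3123.05 EUR
Implied rate USD→EUR = 1.36 × 0.68 = 0.9248
= 3123.05 EUR

3123.05 EUR


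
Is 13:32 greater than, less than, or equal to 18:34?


13/32 = 0.4062
18/34 = 0.5294
0.4062 < 0.5294, so 13:32 is less
= less than

less than


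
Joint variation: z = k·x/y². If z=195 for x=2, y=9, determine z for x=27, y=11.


z = k·x/y²
Solve for k using the known point: k = z·y²/x = 195×81/2 = 15795/2 = 7897.5000
Now evaluate at x=27, y=11:
z = k × 27 / 121 = (15795 × 27) / (2 × 121) = 426465/242
≈ 1762.2521

1762.2521


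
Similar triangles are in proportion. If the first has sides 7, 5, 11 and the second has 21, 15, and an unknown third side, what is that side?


Scale factor = 21/7 = 3
Missing side = 11 × 3
= 33.0

33.0


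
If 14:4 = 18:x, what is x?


Cross multiply: 14 × x = 4 × 18
14x = 72
x = 72 / 14
= 5.14

5.14


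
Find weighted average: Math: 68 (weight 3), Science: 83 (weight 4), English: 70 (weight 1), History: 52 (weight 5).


Numerator = 68×3 + 83×4 + 70×1 + 52×5
= 204 + 332 + 70 + 260
= 866
Total weight = 13
Weighted avg = 866/13
= 66.62

66.62


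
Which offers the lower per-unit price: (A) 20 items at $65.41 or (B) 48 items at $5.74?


Deal A: $65.41/20 = $3.2705/unit
Deal B: $5.74/48 = $0.1196/unit
B is cheaper per unit
= Deal B

Deal B


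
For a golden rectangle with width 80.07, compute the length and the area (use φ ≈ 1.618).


φ = (1 + √5) / 2 ≈ 1.618
Length = width × φ = 80.07 × 1.618 = 129.55326
≈ 129.55
Area = width × length = 80.07 × 129.55326 = 10373.3295282 ≈ 10373.33
= Length: 129.55, Area: 10373.33

Length: 129.55, Area: 10373.33


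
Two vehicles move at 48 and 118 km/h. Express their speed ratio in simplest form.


Ratio = 48:118
GCD = 2
Simplified = 24:59
Time ratio (same distance) = 59:24
Speed ratio = 24:59

24:59


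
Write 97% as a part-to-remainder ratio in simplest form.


97% means 97 parts out of 100; remainder = 3
Part : remainder = 97:3
GCD = 1
= 97:3

97:3


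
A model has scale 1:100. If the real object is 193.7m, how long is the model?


Model size = real / scale
= 193.7 / 100
= 1.9370 m

1.9370 m


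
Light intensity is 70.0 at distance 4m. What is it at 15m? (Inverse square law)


I₁d₁² = I₂d₂²
I₂ = I₁ × (d₁/d₂)²
= 70.0 × (4/15)²
= 70.0 × 16/225
= 1120/225
≈ 4.9778

4.9778


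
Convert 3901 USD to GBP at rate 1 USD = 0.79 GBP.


Amount × rate = 3901 × 0.79
= 3081.79 GBP

3081.79 GBP


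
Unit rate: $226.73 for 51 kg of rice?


Unit rate = total / quantity
= 226.73 / 51
= $4.45 per unit

$4.45 per unit


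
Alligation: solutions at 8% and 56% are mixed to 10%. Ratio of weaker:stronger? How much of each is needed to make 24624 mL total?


Let x parts of 8% mix with y parts of 56%.
8x + 56y = 10(x + y)
8x + 56y = 10x + 10y
x(8 - 10) = y(10 - 56)
x/y = (56 - 10)/(10 - 8) = 46/2
Simplify: 23:1
Total parts = 24; one part = 24624/24 = 1026.00 mL
8% solution: 23×1026.00 = 23598.00 mL
56% solution: 1×1026.00 = 1026.00 mL
= ratio 23:1; 23598.00 mL and 1026.00 mL

ratio 23:1; 23598.00 mL and 1026.00 mL


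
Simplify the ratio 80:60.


GCD(80, 60) = 20
80/20 : 60/20
= 4:3

4:3


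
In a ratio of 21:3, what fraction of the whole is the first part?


Total parts = 21 + 3 = 24
First part: 21/24 = 7/8
= 7/8

7/8


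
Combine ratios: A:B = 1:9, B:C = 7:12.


Match B: multiply A:B by 7 → 7:63
Multiply B:C by 9 → 63:108
Combined: 7:63:108
GCD = 1
= 7:63:108

7:63:108


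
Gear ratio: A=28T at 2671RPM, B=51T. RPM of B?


Gear ratio = 28:51 = 28:51
RPM_B = RPM_A × (teeth_A / teeth_B)
= 2671 × (28/51)
= 1466.4 RPM

1466.4 RPM


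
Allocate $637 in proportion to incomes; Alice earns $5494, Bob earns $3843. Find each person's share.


Total income = 5494 + 3843 = $9337
Alice: $637 × 5494/9337 = $374.82
Bob: $637 × 3843/9337 = $262.18
= Alice: $374.82, Bob: $262.18

Alice: $374.82, Bob: $262.18


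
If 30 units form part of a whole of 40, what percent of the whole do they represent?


Percentage = (part / whole) × 100
= (30 / 40) × 100
= 75.00%

75.00%


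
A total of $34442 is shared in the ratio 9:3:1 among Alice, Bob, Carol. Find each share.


Total parts = 9 + 3 + 1 = 13
Alice: 34442 × 9/13 = 23844.46
Bob: 34442 × 3/13 = 7948.15
Carol: 34442 × 1/13 = 2649.38
= Alice: $23844.46, Bob: $7948.15, Carol: $2649.38

Alice: $23844.46, Bob: $7948.15, Carol: $2649.38


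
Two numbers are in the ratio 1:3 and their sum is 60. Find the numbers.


Let A = 1k, B = 3k.
1k + 3k = 60
4k = 60 → k = 60/4 = 15
A = 1×15 = 15, B = 3×15 = 45
= A = 15, B = 45

A = 15, B = 45


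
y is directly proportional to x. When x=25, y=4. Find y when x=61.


Direct proportion: y/x = constant
k = 4/25 = 0.1600
y₂ = k × 61 = 4 × 61 / 25 = 244/25
= 9.76

9.76


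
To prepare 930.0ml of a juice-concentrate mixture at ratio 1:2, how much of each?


Total parts = 1 + 2 = 3
juice: 930.0 × 1/3 = 310.0ml
concentrate: 930.0 × 2/3 = 620.0ml
= 310.0ml and 620.0ml

310.0ml and 620.0ml


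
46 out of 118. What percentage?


Percentage = (part / whole) × 100
= (46 / 118) × 100
≈ 38.98%

38.98%


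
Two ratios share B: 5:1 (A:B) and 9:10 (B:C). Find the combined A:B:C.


Match B: multiply A:B by 9 → 45:9
Multiply B:C by 1 → 9:10
Combined: 45:9:10
GCD = 1
= 45:9:10

45:9:10


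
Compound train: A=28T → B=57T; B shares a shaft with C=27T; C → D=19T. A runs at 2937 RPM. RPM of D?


Stage 1: RPM_B = RPM_A × t_A/t_B = 2937 × 28/57 = 82236/57 ≈ 1442.74
B and C share a shaft → RPM_C = RPM_B
Stage 2: RPM_D = RPM_C × t_C/t_D = RPM_A × (t_A×t_C)/(t_B×t_D)
Overall ratio = (28×27)/(57×19) = 756/1083
RPM_D = 2937 × 756/1083 = 2220372/1083
≈ 2050.20 RPM

2050.20 RPM


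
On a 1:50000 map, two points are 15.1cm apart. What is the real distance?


Real distance = map distance × scale
= 15.1cm × 50000
= 755000 cm = 7550.0 m
= 7.550 km

7.550 km


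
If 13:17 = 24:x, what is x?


Cross multiply: 13 × x = 17 × 24
13x = 408
x = 408 / 13
= 31.38

31.38


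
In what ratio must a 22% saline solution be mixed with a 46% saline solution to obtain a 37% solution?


Let x parts of 22% mix with y parts of 46%.
22x + 46y = 37(x + y)
22x + 46y = 37x + 37y
x(22 - 37) = y(37 - 46)
x/y = (46 - 37)/(37 - 22) = 9/15
Simplify: 3:5
= 3:5

3:5


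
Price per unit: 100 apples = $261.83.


Unit rate = total / quantity
= 261.83 / 100
= $2.62 per unit

$2.62 per unit


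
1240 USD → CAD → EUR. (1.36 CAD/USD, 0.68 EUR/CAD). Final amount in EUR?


Step 1: 1240 USD × 1.36 = 1686.40 CAD
Step 2: 1686.40 CAD × 0.68 = 1146.75 EUR
Implied rate USD→EUR = 1.36 × 0.68 = 0.9248
= 1146.75 EUR

1146.75 EUR


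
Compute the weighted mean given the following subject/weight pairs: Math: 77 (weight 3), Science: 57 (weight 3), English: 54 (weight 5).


Numerator = 77×3 + 57×3 + 54×5
= 231 + 171 + 270
= 672
Total weight = 11
Weighted avg = 672/11
= 61.09

61.09


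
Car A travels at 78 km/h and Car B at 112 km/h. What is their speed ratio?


Ratio = 78:112
GCD = 2
Simplified = 39:56
Time ratio (same distance) = 56:39
Speed ratio = 39:56

39:56


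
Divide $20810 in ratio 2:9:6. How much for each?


Total parts = 2 + 9 + 6 = 17
Part 1: 20810 × 2/17 = 2448.24
Part 2: 20810 × 9/17 = 11017.06
Part 3: 20810 × 6/17 = 7344.71
= Part 1: $2448.24, Part 2: $11017.06, Part 3: $7344.71

Part 1: $2448.24, Part 2: $11017.06, Part 3: $7344.71


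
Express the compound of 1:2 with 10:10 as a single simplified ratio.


Compound ratio = (1×10) : (2×10)
= 10:20
GCD = 10
= 1:2

1:2


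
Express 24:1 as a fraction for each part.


Total parts = 24 + 1 = 25
First part: 24/25 = 24/25
Second part: 1/25 = 1/25
= 24/25 and 1/25

24/25 and 1/25


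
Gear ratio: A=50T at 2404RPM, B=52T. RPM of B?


Gear ratio = 50:52 = 25:26
RPM_B = RPM_A × (teeth_A / teeth_B)
= 2404 × (50/52)
= 2311.5 RPM

2311.5 RPM


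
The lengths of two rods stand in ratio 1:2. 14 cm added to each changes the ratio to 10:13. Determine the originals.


Let A = 1k, B = 2k.
(1k + 14) / (2k + 14) = 10/13
Cross-multiply: 13(1k + 14) = 10(2k + 14)
13k + 182 = 20k + 140
13k - 20k = 140 - 182
-7k = -42
k = -42/-7 = 6
A = 1×6 = 6, B = 2×6 = 12
= A = 6, B = 12

A = 6, B = 12


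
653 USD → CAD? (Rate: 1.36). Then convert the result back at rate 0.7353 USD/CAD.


Amount × rate = 653 × 1.36 = 888.08 CAD
Round-trip: 888.08 × 0.7353 = 653.01 USD
= 888.08 CAD, then 653.01 USD

888.08 CAD, then 653.01 USD


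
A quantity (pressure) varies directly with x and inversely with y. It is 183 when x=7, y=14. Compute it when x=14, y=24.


z = k·x/y
Solve for k using the known point: k = z·y/x = 183×14/7 = 2562/7 = 366.0000
Now evaluate at x=14, y=24:
z = k × 14 / 24 = (2562 × 14) / (7 × 24) = 35868/168
= 213.5000

213.5000


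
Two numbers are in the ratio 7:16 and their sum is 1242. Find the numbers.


Let A = 7k, B = 16k.
7k + 16k = 1242
23k = 1242 → k = 1242/23 = 54
A = 7×54 = 378, B = 16×54 = 864
= A = 378, B = 864

A = 378, B = 864


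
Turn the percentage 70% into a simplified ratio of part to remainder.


70% means 70 parts out of 100; remainder = 30
Part : remainder = 70:30
GCD = 10
= 7:3

7:3


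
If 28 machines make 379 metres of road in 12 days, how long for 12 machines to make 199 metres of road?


Days ∝ work / workers, so d₂ = d₁ × (m₁/m₂) × (w₂/w₁)
Workers factor (inverse): 28/12 ≈ 2.3333
Work factor (direct): 199/379 ≈ 0.5251
d₂ = 12 × 28/12 × 199/379 = (12 × 28 × 199) / (12 × 379) = 66864/4548
≈ 14.70 days

14.70 days


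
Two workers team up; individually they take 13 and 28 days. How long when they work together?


Rate of A = 1/13 per day
Rate of B = 1/28 per day
Combined rate = 1/13 + 1/28 = 41/364 ≈ 0.1126 per day
Days = 1 / combined rate = 364/41
≈ 8.88 days

8.88 days


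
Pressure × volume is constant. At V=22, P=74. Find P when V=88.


Inverse proportion: x × y = constant
k = 22 × 74 = 1628
y₂ = k / 88 = 1628 / 88
= 18.50

18.50


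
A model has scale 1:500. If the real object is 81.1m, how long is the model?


Model size = real / scale
= 81.1 / 500
= 0.1622 m

0.1622 m


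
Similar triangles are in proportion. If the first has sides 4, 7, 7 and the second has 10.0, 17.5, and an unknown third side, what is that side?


Scale factor = 10.0/4 = 2.5
Missing side = 7 × 2.5
= 17.5

17.5


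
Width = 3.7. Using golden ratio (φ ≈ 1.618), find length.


φ = (1 + √5) / 2 ≈ 1.618
Length = width × φ = 3.7 × 1.618 = 5.9866
≈ 5.99

5.99


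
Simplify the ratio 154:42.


GCD(154, 42) = 14
154/14 : 42/14
= 11:3

11:3


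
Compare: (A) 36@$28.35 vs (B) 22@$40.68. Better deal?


Deal A: $28.35/36 = $0.7875/unit
Deal B: $40.68/22 = $1.8491/unit
A is cheaper per unit
= Deal A

Deal A


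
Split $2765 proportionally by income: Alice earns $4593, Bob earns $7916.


Total income = 4593 + 7916 = $12509
Alice: $2765 × 4593/12509 = $1015.24
Bob: $2765 × 7916/12509 = $1749.76
= Alice: $1015.24, Bob: $1749.76

Alice: $1015.24, Bob: $1749.76


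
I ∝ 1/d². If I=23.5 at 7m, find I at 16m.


I₁d₁² = I₂d₂²
I₂ = I₁ × (d₁/d₂)²
= 23.5 × (7/16)²
= 23.5 × 49/256
= 1151.5/256
≈ 4.4980

4.4980


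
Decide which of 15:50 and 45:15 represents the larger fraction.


15/50 = 0.3000
45/15 = 3.0000
0.3000 < 3.0000, so 15:50 is less
= 45:15

45:15


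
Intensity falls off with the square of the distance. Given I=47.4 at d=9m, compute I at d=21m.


I₁d₁² = I₂d₂²
I₂ = I₁ × (d₁/d₂)²
= 47.4 × (9/21)²
= 47.4 × 81/441
= 3839.4/441
≈ 8.7061

8.7061


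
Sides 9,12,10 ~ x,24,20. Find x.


Scale factor = 24/12 = 2
Missing side = 9 × 2
= 18.0

18.0


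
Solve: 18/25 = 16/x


Cross multiply: 18 × x = 25 × 16
18x = 400
x = 400 / 18
= 22.22

22.22


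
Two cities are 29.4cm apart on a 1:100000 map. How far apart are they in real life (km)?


Real distance = map distance × scale
= 29.4cm × 100000
= 2940000 cm = 29400.0 m
= 29.400 km

29.400 km


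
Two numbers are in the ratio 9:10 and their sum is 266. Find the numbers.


Let A = 9k, B = 10k.
9k + 10k = 266
19k = 266 → k = 266/19 = 14
A = 9×14 = 126, B = 10×14 = 140
= A = 126, B = 140

A = 126, B = 140


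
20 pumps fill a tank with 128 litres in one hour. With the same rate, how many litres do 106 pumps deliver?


Direct proportion: y/x = constant
k = 128/20 = 6.4000
y₂ = k × 106 = 128 × 106 / 20 = 13568/20
= 678.40

678.40


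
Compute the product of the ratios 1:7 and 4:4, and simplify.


Compound ratio = (1×4) : (7×4)
= 4:28
GCD = 4
= 1:7

1:7


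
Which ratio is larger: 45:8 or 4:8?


45/8 = 5.6250
4/8 = 0.5000
5.6250 > 0.5000, so 45:8 is greater
= 45:8

45:8


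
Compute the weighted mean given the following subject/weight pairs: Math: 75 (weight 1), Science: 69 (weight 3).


Numerator = 75×1 + 69×3
= 75 + 207
= 282
Total weight = 4
Weighted avg = 282/4
= 70.50

70.50


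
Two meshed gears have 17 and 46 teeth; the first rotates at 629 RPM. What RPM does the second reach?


Gear ratio = 17:46 = 17:46
RPM_B = RPM_A × (teeth_A / teeth_B)
= 629 × (17/46)
= 232.5 RPM

232.5 RPM


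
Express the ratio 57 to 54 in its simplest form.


GCD(57, 54) = 3
57/3 : 54/3
= 19:18

19:18


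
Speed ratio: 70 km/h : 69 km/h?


Ratio = 70:69
GCD = 1
Simplified = 70:69
Time ratio (same distance) = 69:70
Speed ratio = 70:69

70:69


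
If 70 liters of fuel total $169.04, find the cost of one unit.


Unit rate = total / quantity
= 169.04 / 70
= $2.41 per unit

$2.41 per unit


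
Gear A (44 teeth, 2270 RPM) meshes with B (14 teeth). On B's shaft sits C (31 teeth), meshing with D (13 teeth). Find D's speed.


Stage 1: RPM_B = RPM_A × t_A/t_B = 2270 × 44/14 = 99880/14 ≈ 7134.29
B and C share a shaft → RPM_C = RPM_B
Stage 2: RPM_D = RPM_C × t_C/t_D = RPM_A × (t_A×t_C)/(t_B×t_D)
Overall ratio = (44×31)/(14×13) = 1364/182
RPM_D = 2270 × 1364/182 = 3096280/182
≈ 17012.53 RPM

17012.53 RPM


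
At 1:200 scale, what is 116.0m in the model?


Model size = real / scale
= 116.0 / 200
= 0.5800 m

0.5800 m


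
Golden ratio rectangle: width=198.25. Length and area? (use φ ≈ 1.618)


φ = (1 + √5) / 2 ≈ 1.618
Length = width × φ = 198.25 × 1.618 = 320.7685
≈ 320.77
Area = width × length = 198.25 × 320.7685 = 63592.355125 ≈ 63592.36
= Length: 320.77, Area: 63592.36

Length: 320.77, Area: 63592.36


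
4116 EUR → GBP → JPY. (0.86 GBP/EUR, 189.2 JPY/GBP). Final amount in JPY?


Step 1: 4116 EUR × 0.86 = 3539.76 GBP
Step 2: 3539.76 GBP × 189.2 = 669722.59 JPY
Implied rate EUR→JPY = 0.86 × 189.2 = 162.7120
= 669722.59 JPY

669722.59 JPY


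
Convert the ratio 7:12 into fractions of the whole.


Total parts = 7 + 12 = 19
First part: 7/19 = 7/19
Second part: 12/19 = 12/19
= 7/19 and 12/19

7/19 and 12/19


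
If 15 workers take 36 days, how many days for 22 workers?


Inverse proportion: x × y = constant
k = 15 × 36 = 540
y₂ = k / 22 = 540 / 22
= 24.55

24.55


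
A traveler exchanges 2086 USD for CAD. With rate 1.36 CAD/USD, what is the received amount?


Amount × rate = 2086 × 1.36
= 2836.96 CAD

2836.96 CAD


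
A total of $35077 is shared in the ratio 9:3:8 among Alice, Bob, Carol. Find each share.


Total parts = 9 + 3 + 8 = 20
Alice: 35077 × 9/20 = 15784.65
Bob: 35077 × 3/20 = 5261.55
Carol: 35077 × 8/20 = 14030.80
= Alice: $15784.65, Bob: $5261.55, Carol: $14030.80

Alice: $15784.65, Bob: $5261.55, Carol: $14030.80


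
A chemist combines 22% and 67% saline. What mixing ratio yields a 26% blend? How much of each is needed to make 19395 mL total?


Let x parts of 22% mix with y parts of 67%.
22x + 67y = 26(x + y)
22x + 67y = 26x + 26y
x(22 - 26) = y(26 - 67)
x/y = (67 - 26)/(26 - 22) = 41/4
Simplify: 41:4
Total parts = 45; one part = 19395/45 = 431.00 mL
22% solution: 41×431.00 = 17671.00 mL
67% solution: 4×431.00 = 1724.00 mL
= ratio 41:4; 17671.00 mL and 1724.00 mL

ratio 41:4; 17671.00 mL and 1724.00 mL


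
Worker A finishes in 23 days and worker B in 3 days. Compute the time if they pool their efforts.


Rate of A = 1/23 per day
Rate of B = 1/3 per day
Combined rate = 1/23 + 1/3 = 26/69 ≈ 0.3768 per day
Days = 1 / combined rate = 69/26
≈ 2.65 days

2.65 days


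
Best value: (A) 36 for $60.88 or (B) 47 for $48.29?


Deal A: $60.88/36 = $1.6911/unit
Deal B: $48.29/47 = $1.0274/unit
B is cheaper per unit
= Deal B

Deal B


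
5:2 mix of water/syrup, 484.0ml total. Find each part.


Total parts = 5 + 2 = 7
water: 484.0 × 5/7 = 345.7ml
syrup: 484.0 × 2/7 = 138.3ml
= 345.7ml and 138.3ml

345.7ml and 138.3ml


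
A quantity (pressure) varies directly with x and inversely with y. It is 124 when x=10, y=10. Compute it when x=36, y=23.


z = k·x/y
Solve for k using the known point: k = z·y/x = 124×10/10 = 1240/10 = 124.0000
Now evaluate at x=36, y=23:
z = k × 36 / 23 = (1240 × 36) / (10 × 23) = 44640/230
≈ 194.0870

194.0870


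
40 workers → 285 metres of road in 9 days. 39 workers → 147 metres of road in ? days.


Days ∝ work / workers, so d₂ = d₁ × (m₁/m₂) × (w₂/w₁)
Workers factor (inverse): 40/39 ≈ 1.0256
Work factor (direct): 147/285 ≈ 0.5158
d₂ = 9 × 40/39 × 147/285 = (9 × 40 × 147) / (39 × 285) = 52920/11115
≈ 4.76 days

4.76 days


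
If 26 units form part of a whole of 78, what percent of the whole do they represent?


Percentage = (part / whole) × 100
= (26 / 78) × 100
≈ 33.33%

33.33%


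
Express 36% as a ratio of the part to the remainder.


36% means 36 parts out of 100; remainder = 64
Part : remainder = 36:64
GCD = 4
= 9:16

9:16


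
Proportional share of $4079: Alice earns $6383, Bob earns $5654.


Total income = 6383 + 5654 = $12037
Alice: $4079 × 6383/12037 = $2163.02
Bob: $4079 × 5654/12037 = $1915.98
= Alice: $2163.02, Bob: $1915.98

Alice: $2163.02, Bob: $1915.98


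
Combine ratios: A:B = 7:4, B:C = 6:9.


Match B: multiply A:B by 6 → 42:24
Multiply B:C by 4 → 24:36
Combined: 42:24:36
GCD = 6
= 7:4:6

7:4:6


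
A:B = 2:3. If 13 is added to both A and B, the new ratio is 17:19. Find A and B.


Let A = 2k, B = 3k.
(2k + 13) / (3k + 13) = 17/19
Cross-multiply: 19(2k + 13) = 17(3k + 13)
38k + 247 = 51k + 221
38k - 51k = 221 - 247
-13k = -26
k = -26/-13 = 2
A = 2×2 = 4, B = 3×2 = 6
= A = 4, B = 6

A = 4, B = 6


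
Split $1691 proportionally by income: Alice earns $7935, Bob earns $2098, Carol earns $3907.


Total income = 7935 + 2098 + 3907 = $13940
Alice: $1691 × 7935/13940 = $962.56
Bob: $1691 × 2098/13940 = $254.50
Carol: $1691 × 3907/13940 = $473.94
= Alice: $962.56, Bob: $254.50, Carol: $473.94

Alice: $962.56, Bob: $254.50, Carol: $473.94


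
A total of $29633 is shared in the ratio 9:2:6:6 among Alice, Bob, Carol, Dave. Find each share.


Total parts = 9 + 2 + 6 + 6 = 23
Alice: 29633 × 9/23 = 11595.52
Bob: 29633 × 2/23 = 2576.78
Carol: 29633 × 6/23 = 7730.35
Dave: 29633 × 6/23 = 7730.35
= Alice: $11595.52, Bob: $2576.78, Carol: $7730.35, Dave: $7730.35

Alice: $11595.52, Bob: $2576.78, Carol: $7730.35, Dave: $7730.35


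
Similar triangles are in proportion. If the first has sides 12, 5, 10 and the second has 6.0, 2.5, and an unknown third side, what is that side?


Scale factor = 6.0/12 = 0.5
Missing side = 10 × 0.5
= 5.0

5.0


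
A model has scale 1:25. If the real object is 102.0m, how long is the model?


Model size = real / scale
= 102.0 / 25
= 4.0800 m

4.0800 m


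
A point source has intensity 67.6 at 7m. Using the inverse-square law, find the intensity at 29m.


I₁d₁² = I₂d₂²
I₂ = I₁ × (d₁/d₂)²
= 67.6 × (7/29)²
= 67.6 × 49/841
= 3312.4/841
≈ 3.9386

3.9386


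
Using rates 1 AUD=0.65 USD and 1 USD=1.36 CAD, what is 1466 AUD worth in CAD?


Step 1: 1466 AUD × 0.65 = 952.90 USD
Step 2: 952.90 USD × 1.36 = 1295.94 CAD
Implied rate AUD→CAD = 0.65 × 1.36 = 0.8840
= 1295.94 CAD

1295.94 CAD


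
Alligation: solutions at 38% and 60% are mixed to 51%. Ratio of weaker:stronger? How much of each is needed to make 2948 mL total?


Let x parts of 38% mix with y parts of 60%.
38x + 60y = 51(x + y)
38x + 60y = 51x + 51y
x(38 - 51) = y(51 - 60)
x/y = (60 - 51)/(51 - 38) = 9/13
Simplify: 9:13
Total parts = 22; one part = 2948/22 = 134.00 mL
38% solution: 9×134.00 = 1206.00 mL
60% solution: 13×134.00 = 1742.00 mL
= ratio 9:13; 1206.00 mL and 1742.00 mL

ratio 9:13; 1206.00 mL and 1742.00 mL


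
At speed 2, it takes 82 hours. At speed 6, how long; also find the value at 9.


Inverse proportion: x × y = constant
k = 2 × 82 = 164
At x=6: k/6 = 27.33
At x=9: k/9 = 18.22
= 27.33 and 18.22

27.33 and 18.22


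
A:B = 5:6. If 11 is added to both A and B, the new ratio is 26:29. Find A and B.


Let A = 5k, B = 6k.
(5k + 11) / (6k + 11) = 26/29
Cross-multiply: 29(5k + 11) = 26(6k + 11)
145k + 319 = 156k + 286
145k - 156k = 286 - 319
-11k = -33
k = -33/-11 = 3
A = 5×3 = 15, B = 6×3 = 18
= A = 15, B = 18

A = 15, B = 18


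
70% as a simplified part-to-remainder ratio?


70% means 70 parts out of 100; remainder = 30
Part : remainder = 70:30
GCD = 10
= 7:3

7:3


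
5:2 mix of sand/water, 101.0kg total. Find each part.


Total parts = 5 + 2 = 7
sand: 101.0 × 5/7 = 72.1kg
water: 101.0 × 2/7 = 28.9kg
= 72.1kg and 28.9kg

72.1kg and 28.9kg


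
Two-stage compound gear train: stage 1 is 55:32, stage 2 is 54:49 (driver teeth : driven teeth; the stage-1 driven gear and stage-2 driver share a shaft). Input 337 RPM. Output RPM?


Stage 1: RPM_B = RPM_A × t_A/t_B = 337 × 55/32 = 18535/32 ≈ 579.22
B and C share a shaft → RPM_C = RPM_B
Stage 2: RPM_D = RPM_C × t_C/t_D = RPM_A × (t_A×t_C)/(t_B×t_D)
Overall ratio = (55×54)/(32×49) = 2970/1568
RPM_D = 337 × 2970/1568 = 1000890/1568
≈ 638.32 RPM

638.32 RPM


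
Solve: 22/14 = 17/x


Cross multiply: 22 × x = 14 × 17
22x = 238
x = 238 / 22
= 10.82

10.82


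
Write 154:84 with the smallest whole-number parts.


GCD(154, 84) = 14
154/14 : 84/14
= 11:6

11:6


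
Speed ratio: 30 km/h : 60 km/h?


Ratio = 30:60
GCD = 30
Simplified = 1:2
Time ratio (same distance) = 2:1
Speed ratio = 1:2

1:2


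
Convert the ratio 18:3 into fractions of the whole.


Total parts = 18 + 3 = 21
First part: 18/21 = 6/7
Second part: 3/21 = 1/7
= 6/7 and 1/7

6/7 and 1/7


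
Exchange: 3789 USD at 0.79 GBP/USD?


Amount × rate = 3789 × 0.79
= 2993.31 GBP

2993.31 GBP


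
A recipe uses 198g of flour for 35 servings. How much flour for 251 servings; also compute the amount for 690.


Direct proportion: y/x = constant
k = 198/35 ≈ 5.6571
y at x=251: k × 251 = 198 × 251 / 35 = 49698/35 ≈ 1419.94
y at x=690: k × 690 = 198 × 690 / 35 = 136620/35 ≈ 3903.43
= 1419.94 and 3903.43

1419.94 and 3903.43


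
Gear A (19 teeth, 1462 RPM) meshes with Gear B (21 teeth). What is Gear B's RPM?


Gear ratio = 19:21 = 19:21
RPM_B = RPM_A × (teeth_A / teeth_B)
= 1462 × (19/21)
= 1322.8 RPM

1322.8 RPM


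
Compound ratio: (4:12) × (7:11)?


Compound ratio = (4×7) : (12×11)
= 28:132
GCD = 4
= 7:33

7:33


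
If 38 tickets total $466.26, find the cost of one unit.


Unit rate = total / quantity
= 466.26 / 38
= $12.27 per unit

$12.27 per unit


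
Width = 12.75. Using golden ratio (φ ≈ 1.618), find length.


φ = (1 + √5) / 2 ≈ 1.618
Length = width × φ = 12.75 × 1.618 = 20.6295
≈ 20.63

20.63


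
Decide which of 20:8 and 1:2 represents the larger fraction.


20/8 = 2.5000
1/2 = 0.5000
2.5000 > 0.5000, so 20:8 is greater
= 20:8

20:8


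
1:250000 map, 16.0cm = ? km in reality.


Real distance = map distance × scale
= 16.0cm × 250000
= 4000000 cm = 40000.0 m
= 40.000 km

40.000 km


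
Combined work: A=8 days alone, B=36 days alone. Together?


Rate of A = 1/8 per day
Rate of B = 1/36 per day
Combined rate = 1/8 + 1/36 = 44/288 ≈ 0.1528 per day
Days = 1 / combined rate = 288/44
≈ 6.55 days

6.55 days


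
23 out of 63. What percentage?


Percentage = (part / whole) × 100
= (23 / 63) × 100
≈ 36.51%

36.51%


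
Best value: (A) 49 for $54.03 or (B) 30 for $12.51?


Deal A: $54.03/49 = $1.1027/unit
Deal B: $12.51/30 = $0.4170/unit
B is cheaper per unit
= Deal B

Deal B


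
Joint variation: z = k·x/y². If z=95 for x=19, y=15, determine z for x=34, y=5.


z = k·x/y²
Solve for k using the known point: k = z·y²/x = 95×225/19 = 21375/19 = 1125.0000
Now evaluate at x=34, y=5:
z = k × 34 / 25 = (21375 × 34) / (19 × 25) = 726750/475
= 1530.0000

1530.0000


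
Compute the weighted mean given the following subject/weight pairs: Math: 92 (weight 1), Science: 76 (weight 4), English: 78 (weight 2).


Numerator = 92×1 + 76×4 + 78×2
= 92 + 304 + 156
= 552
Total weight = 7
Weighted avg = 552/7
= 78.86

78.86


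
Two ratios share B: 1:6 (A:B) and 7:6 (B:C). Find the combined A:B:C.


Match B: multiply A:B by 7 → 7:42
Multiply B:C by 6 → 42:36
Combined: 7:42:36
GCD = 1
= 7:42:36

7:42:36


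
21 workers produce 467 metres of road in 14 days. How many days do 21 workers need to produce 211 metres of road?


Days ∝ work / workers, so d₂ = d₁ × (m₁/m₂) × (w₂/w₁)
Workers factor (inverse): 21/21 = 1.0000
Work factor (direct): 211/467 ≈ 0.4518
d₂ = 14 × 21/21 × 211/467 = (14 × 21 × 211) / (21 × 467) = 62034/9807
≈ 6.33 days

6.33 days


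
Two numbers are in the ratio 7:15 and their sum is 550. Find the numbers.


Let A = 7k, B = 15k.
7k + 15k = 550
22k = 550 → k = 550/22 = 25
A = 7×25 = 175, B = 15×25 = 375
= A = 175, B = 375

A = 175, B = 375


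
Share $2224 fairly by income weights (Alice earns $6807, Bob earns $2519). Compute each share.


Total income = 6807 + 2519 = $9326
Alice: $2224 × 6807/9326 = $1623.29
Bob: $2224 × 2519/9326 = $600.71
= Alice: $1623.29, Bob: $600.71

Alice: $1623.29, Bob: $600.71


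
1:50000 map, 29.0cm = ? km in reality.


Real distance = map distance × scale
= 29.0cm × 50000
= 1450000 cm = 14500.0 m
= 14.500 km

14.500 km


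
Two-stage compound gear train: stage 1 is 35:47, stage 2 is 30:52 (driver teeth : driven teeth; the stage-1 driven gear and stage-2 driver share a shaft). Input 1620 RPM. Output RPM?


Stage 1: RPM_B = RPM_A × t_A/t_B = 1620 × 35/47 = 56700/47 ≈ 1206.38
B and C share a shaft → RPM_C = RPM_B
Stage 2: RPM_D = RPM_C × t_C/t_D = RPM_A × (t_A×t_C)/(t_B×t_D)
Overall ratio = (35×30)/(47×52) = 1050/2444
RPM_D = 1620 × 1050/2444 = 1701000/2444
≈ 695.99 RPM

695.99 RPM


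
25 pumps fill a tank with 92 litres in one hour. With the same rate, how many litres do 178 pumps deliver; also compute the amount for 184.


Direct proportion: y/x = constant
k = 92/25 = 3.6800
y at x=178: k × 178 = 92 × 178 / 25 = 16376/25 = 655.04
y at x=184: k × 184 = 92 × 184 / 25 = 16928/25 = 677.12
= 655.04 and 677.12

655.04 and 677.12


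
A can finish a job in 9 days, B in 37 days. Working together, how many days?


Rate of A = 1/9 per day
Rate of B = 1/37 per day
Combined rate = 1/9 + 1/37 = 46/333 ≈ 0.1381 per day
Days = 1 / combined rate = 333/46
≈ 7.24 days

7.24 days


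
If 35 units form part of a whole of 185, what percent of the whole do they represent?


Percentage = (part / whole) × 100
= (35 / 185) × 100
≈ 18.92%

18.92%


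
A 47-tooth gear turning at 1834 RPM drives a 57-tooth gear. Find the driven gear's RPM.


Gear ratio = 47:57 = 47:57
RPM_B = RPM_A × (teeth_A / teeth_B)
= 1834 × (47/57)
= 1512.2 RPM

1512.2 RPM


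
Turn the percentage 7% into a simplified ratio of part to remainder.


7% means 7 parts out of 100; remainder = 93
Part : remainder = 7:93
GCD = 1
= 7:93

7:93


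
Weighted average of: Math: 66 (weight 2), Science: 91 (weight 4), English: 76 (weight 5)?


Numerator = 66×2 + 91×4 + 76×5
= 132 + 364 + 380
= 876
Total weight = 11
Weighted avg = 876/11
= 79.64

79.64


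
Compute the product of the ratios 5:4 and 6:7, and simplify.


Compound ratio = (5×6) : (4×7)
= 30:28
GCD = 2
= 15:14

15:14


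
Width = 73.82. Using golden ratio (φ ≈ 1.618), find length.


φ = (1 + √5) / 2 ≈ 1.618
Length = width × φ = 73.82 × 1.618 = 119.44076
≈ 119.44

119.44


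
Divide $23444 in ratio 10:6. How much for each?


Total parts = 10 + 6 = 16
Part 1: 23444 × 10/16 = 14652.50
Part 2: 23444 × 6/16 = 8791.50
= Part 1: $14652.50, Part 2: $8791.50

Part 1: $14652.50, Part 2: $8791.50


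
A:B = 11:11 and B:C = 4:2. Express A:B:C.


Match B: multiply A:B by 4 → 44:44
Multiply B:C by 11 → 44:22
Combined: 44:44:22
GCD = 22
= 2:2:1

2:2:1


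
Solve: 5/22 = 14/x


Cross multiply: 5 × x = 22 × 14
5x = 308
x = 308 / 5
= 61.60

61.60


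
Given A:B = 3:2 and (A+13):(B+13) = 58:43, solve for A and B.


Let A = 3k, B = 2k.
(3k + 13) / (2k + 13) = 58/43
Cross-multiply: 43(3k + 13) = 58(2k + 13)
129k + 559 = 116k + 754
129k - 116k = 754 - 559
13k = 195
k = 195/13 = 15
A = 3×15 = 45, B = 2×15 = 30
= A = 45, B = 30

A = 45, B = 30


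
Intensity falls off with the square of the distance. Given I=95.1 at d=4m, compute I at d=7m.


I₁d₁² = I₂d₂²
I₂ = I₁ × (d₁/d₂)²
= 95.1 × (4/7)²
= 95.1 × 16/49
= 1521.6/49
≈ 31.0531

31.0531


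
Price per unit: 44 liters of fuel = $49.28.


Unit rate = total / quantity
= 49.28 / 44
= $1.12 per unit

$1.12 per unit


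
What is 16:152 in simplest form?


GCD(16, 152) = 8
16/8 : 152/8
= 2:19

2:19


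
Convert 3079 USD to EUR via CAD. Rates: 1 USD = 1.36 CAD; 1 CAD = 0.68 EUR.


Step 1: 3079 USD × 1.36 = 4187.44 CAD
Step 2: 4187.44 CAD × 0.68 = 2847.46 EUR
Implied rate USD→EUR = 1.36 × 0.68 = 0.9248
= 2847.46 EUR

2847.46 EUR


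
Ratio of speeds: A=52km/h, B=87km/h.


Ratio = 52:87
GCD = 1
Simplified = 52:87
Time ratio (same distance) = 87:52
Speed ratio = 52:87

52:87


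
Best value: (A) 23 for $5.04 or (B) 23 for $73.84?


Deal A: $5.04/23 = $0.2191/unit
Deal B: $73.84/23 = $3.2104/unit
A is cheaper per unit
= Deal A

Deal A


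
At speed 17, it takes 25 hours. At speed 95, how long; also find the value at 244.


Inverse proportion: x × y = constant
k = 17 × 25 = 425
At x=95: k/95 = 4.47
At x=244: k/244 = 1.74
= 4.47 and 1.74

4.47 and 1.74


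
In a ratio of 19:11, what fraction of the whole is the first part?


Total parts = 19 + 11 = 30
First part: 19/30 = 19/30
= 19/30

19/30


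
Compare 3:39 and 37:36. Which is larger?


3/39 = 0.0769
37/36 = 1.0278
0.0769 < 1.0278, so 3:39 is less
= 37:36

37:36


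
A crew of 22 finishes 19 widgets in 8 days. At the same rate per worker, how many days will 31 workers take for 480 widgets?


Days ∝ work / workers, so d₂ = d₁ × (m₁/m₂) × (w₂/w₁)
Workers factor (inverse): 22/31 ≈ 0.7097
Work factor (direct): 480/19 ≈ 25.2632
d₂ = 8 × 22/31 × 480/19 = (8 × 22 × 480) / (31 × 19) = 84480/589
≈ 143.43 days

143.43 days


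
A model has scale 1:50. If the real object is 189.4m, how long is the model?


Model size = real / scale
= 189.4 / 50
= 3.7880 m

3.7880 m


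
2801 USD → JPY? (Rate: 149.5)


Amount × rate = 2801 × 149.5
= 418749.50 JPY

418749.50 JPY


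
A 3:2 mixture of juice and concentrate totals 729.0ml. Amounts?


Total parts = 3 + 2 = 5
juice: 729.0 × 3/5 = 437.4ml
concentrate: 729.0 × 2/5 = 291.6ml
= 437.4ml and 291.6ml

437.4ml and 291.6ml


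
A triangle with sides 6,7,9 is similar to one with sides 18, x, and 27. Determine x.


Scale factor = 18/6 = 3
Missing side = 7 × 3
= 21.0

21.0


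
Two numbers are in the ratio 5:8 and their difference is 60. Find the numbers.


Let A = 5k, B = 8k.
8k - 5k = 60
3k = 60 → k = 60/3 = 20
A = 5×20 = 100, B = 8×20 = 160
= A = 100, B = 160

A = 100, B = 160


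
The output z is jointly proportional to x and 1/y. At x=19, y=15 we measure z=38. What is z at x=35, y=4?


z = k·x/y
Solve for k using the known point: k = z·y/x = 38×15/19 = 570/19 = 30.0000
Now evaluate at x=35, y=4:
z = k × 35 / 4 = (570 × 35) / (19 × 4) = 19950/76
= 262.5000

262.5000


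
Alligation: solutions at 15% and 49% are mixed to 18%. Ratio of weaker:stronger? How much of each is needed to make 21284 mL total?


Let x parts of 15% mix with y parts of 49%.
15x + 49y = 18(x + y)
15x + 49y = 18x + 18y
x(15 - 18) = y(18 - 49)
x/y = (49 - 18)/(18 - 15) = 31/3
Simplify: 31:3
Total parts = 34; one part = 21284/34 = 626.00 mL
15% solution: 31×626.00 = 19406.00 mL
49% solution: 3×626.00 = 1878.00 mL
= ratio 31:3; 19406.00 mL and 1878.00 mL

ratio 31:3; 19406.00 mL and 1878.00 mL


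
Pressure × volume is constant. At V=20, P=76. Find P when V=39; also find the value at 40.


Inverse proportion: x × y = constant
k = 20 × 76 = 1520
At x=39: k/39 = 38.97
At x=40: k/40 = 38.00
= 38.97 and 38.00

38.97 and 38.00


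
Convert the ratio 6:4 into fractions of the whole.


Total parts = 6 + 4 = 10
First part: 6/10 = 3/5
Second part: 4/10 = 2/5
= 3/5 and 2/5

3/5 and 2/5


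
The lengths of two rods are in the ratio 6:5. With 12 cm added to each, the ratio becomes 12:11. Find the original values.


Let A = 6k, B = 5k.
(6k + 12) / (5k + 12) = 12/11
Cross-multiply: 11(6k + 12) = 12(5k + 12)
66k + 132 = 60k + 144
66k - 60k = 144 - 132
6k = 12
k = 12/6 = 2
A = 6×2 = 12, B = 5×2 = 10
= A = 12, B = 10

A = 12, B = 10


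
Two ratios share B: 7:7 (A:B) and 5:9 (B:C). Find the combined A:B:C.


Match B: multiply A:B by 5 → 35:35
Multiply B:C by 7 → 35:63
Combined: 35:35:63
GCD = 7
= 5:5:9

5:5:9


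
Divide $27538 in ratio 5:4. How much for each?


Total parts = 5 + 4 = 9
Part 1: 27538 × 5/9 = 15298.89
Part 2: 27538 × 4/9 = 12239.11
= Part 1: $15298.89, Part 2: $12239.11

Part 1: $15298.89, Part 2: $12239.11


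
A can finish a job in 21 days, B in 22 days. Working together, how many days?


Rate of A = 1/21 per day
Rate of B = 1/22 per day
Combined rate = 1/21 + 1/22 = 43/462 ≈ 0.0931 per day
Days = 1 / combined rate = 462/43
≈ 10.74 days

10.74 days


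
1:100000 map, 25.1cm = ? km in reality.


Real distance = map distance × scale
= 25.1cm × 100000
= 2510000 cm = 25100.0 m
= 25.100 km

25.100 km


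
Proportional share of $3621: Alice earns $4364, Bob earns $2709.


Total income = 4364 + 2709 = $7073
Alice: $3621 × 4364/7073 = $2234.14
Bob: $3621 × 2709/7073 = $1386.86
= Alice: $2234.14, Bob: $1386.86

Alice: $2234.14, Bob: $1386.86


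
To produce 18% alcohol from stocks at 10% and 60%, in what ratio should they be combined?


Let x parts of 10% mix with y parts of 60%.
10x + 60y = 18(x + y)
10x + 60y = 18x + 18y
x(10 - 18) = y(18 - 60)
x/y = (60 - 18)/(18 - 10) = 42/8
Simplify: 21:4
= 21:4

21:4


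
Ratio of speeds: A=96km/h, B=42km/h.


Ratio = 96:42
GCD = 6
Simplified = 16:7
Time ratio (same distance) = 7:16
Speed ratio = 16:7

16:7


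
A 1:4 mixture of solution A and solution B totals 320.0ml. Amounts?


Total parts = 1 + 4 = 5
solution A: 320.0 × 1/5 = 64.0ml
solution B: 320.0 × 4/5 = 256.0ml
= 64.0ml and 256.0ml

64.0ml and 256.0ml


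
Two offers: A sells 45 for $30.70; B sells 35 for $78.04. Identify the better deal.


Deal A: $30.70/45 = $0.6822/unit
Deal B: $78.04/35 = $2.2297/unit
A is cheaper per unit
= Deal A

Deal A


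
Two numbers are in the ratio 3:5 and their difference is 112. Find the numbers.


Let A = 3k, B = 5k.
5k - 3k = 112
2k = 112 → k = 112/2 = 56
A = 3×56 = 168, B = 5×56 = 280
= A = 168, B = 280

A = 168, B = 280


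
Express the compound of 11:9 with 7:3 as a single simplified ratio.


Compound ratio = (11×7) : (9×3)
= 77:27
GCD = 1
= 77:27

77:27


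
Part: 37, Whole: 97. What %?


Percentage = (part / whole) × 100
= (37 / 97) × 100
≈ 38.14%

38.14%


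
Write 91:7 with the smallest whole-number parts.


GCD(91, 7) = 7
91/7 : 7/7
= 13:1

13:1


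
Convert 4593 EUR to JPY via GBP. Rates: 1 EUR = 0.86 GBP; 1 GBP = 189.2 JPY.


Step 1: 4593 EUR × 0.86 = 3949.98 GBP
Step 2: 3949.98 GBP × 189.2 = 747336.22 JPY
Implied rate EUR→JPY = 0.86 × 189.2 = 162.7120
= 747336.22 JPY

747336.22 JPY


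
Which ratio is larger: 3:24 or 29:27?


3/24 = 0.1250
29/27 = 1.0741
0.1250 < 1.0741, so 3:24 is less
= 29:27

29:27


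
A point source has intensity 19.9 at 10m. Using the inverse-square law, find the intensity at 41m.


I₁d₁² = I₂d₂²
I₂ = I₁ × (d₁/d₂)²
= 19.9 × (10/41)²
= 19.9 × 100/1681
= 1990/1681
≈ 1.1838

1.1838


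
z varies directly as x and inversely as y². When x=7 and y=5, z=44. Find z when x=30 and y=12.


z = k·x/y²
Solve for k using the known point: k = z·y²/x = 44×25/7 = 1100/7 ≈ 157.1429
Now evaluate at x=30, y=12:
z = k × 30 / 144 = (1100 × 30) / (7 × 144) = 33000/1008
≈ 32.7381

32.7381


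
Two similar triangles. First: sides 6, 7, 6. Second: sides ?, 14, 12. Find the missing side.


Scale factor = 14/7 = 2
Missing side = 6 × 2
= 12.0

12.0


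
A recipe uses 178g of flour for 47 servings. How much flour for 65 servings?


Direct proportion: y/x = constant
k = 178/47 ≈ 3.7872
y₂ = k × 65 = 178 × 65 / 47 = 11570/47
≈ 246.17

246.17
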